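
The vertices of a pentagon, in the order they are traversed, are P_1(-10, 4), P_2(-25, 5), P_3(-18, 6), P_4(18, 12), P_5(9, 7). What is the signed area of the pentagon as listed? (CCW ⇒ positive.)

-105

Apply the shoelace formula: 2A = Σ (x_i·y_{i+1} − x_{i+1}·y_i), indices taken mod 5.
Cross-terms: 50, -60, -324, 18, 106  ⇒  Σ = -210
Signed area = Σ/2 = -105 (negative ⇒ clockwise traversal).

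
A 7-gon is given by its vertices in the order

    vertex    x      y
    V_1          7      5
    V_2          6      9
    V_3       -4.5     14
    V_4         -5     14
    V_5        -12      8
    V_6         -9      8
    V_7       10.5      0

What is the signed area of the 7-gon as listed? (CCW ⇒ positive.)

Apply the shoelace formula: 2A = Σ (x_i·y_{i+1} − x_{i+1}·y_i), indices taken mod 7.
Cross-terms: 33, 124.5, 7, 128, -24, -84, 52.5  ⇒  Σ = 237
Signed area = Σ/2 = 118.5 (positive ⇒ counter-clockwise traversal).

118.5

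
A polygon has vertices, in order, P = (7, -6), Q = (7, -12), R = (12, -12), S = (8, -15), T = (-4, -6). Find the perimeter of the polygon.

|PQ| = √((0)² + (-6)²) = √36 = 6
|QR| = √((5)² + (0)²) = √25 = 5
|RS| = √((-4)² + (-3)²) = √25 = 5
|ST| = √((-12)² + (9)²) = √225 = 15
|TP| = √((11)² + (0)²) = √121 = 11
Perimeter = 6 + 5 + 5 + 15 + 11 = 42.

42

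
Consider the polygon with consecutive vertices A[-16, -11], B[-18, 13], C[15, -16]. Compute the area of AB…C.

367

Σ = (-406) + (93) + (-421) = -734
Area = |Σ|/2 = 367.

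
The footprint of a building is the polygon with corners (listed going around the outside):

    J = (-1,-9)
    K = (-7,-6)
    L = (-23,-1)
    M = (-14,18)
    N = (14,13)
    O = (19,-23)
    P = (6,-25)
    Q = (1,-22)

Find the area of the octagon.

Apply Gauss's area formula: 2A = Σ (x_i·y_{i+1} − x_{i+1}·y_i), indices taken mod 8.
Cross-terms: -57, -131, -428, -434, -569, -337, -107, -31  ⇒  Σ = -2094
Area = |Σ|/2 = 1047.

1047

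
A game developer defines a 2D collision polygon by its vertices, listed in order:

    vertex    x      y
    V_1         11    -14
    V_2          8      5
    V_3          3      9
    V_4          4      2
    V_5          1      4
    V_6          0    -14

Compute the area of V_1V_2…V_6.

Apply the shoelace formula: 2A = Σ (x_i·y_{i+1} − x_{i+1}·y_i), indices taken mod 6.
Σ = (167) + (57) + (-30) + (14) + (-14) + (154) = 348
Area = |Σ|/2 = 174.

174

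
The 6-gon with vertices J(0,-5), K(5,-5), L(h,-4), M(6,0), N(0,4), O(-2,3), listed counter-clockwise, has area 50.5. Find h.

6

Write out the shoelace sum; only the two edges meeting at L involve h:
2·Area = [(5·(-4) − h·(-5)) + (h·0 − 6·(-4))] + 67
       = 5·h + 71 = 101
⇒ h = 6.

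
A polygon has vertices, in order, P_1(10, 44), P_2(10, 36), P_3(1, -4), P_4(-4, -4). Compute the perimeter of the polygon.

|P_1P_2| = √((0)² + (-8)²) = √64 = 8
|P_2P_3| = √((-9)² + (-40)²) = √1681 = 41
|P_3P_4| = √((-5)² + (0)²) = √25 = 5
|P_4P_1| = √((14)² + (48)²) = √2500 = 50
Perimeter = 8 + 41 + 5 + 50 = 104.

104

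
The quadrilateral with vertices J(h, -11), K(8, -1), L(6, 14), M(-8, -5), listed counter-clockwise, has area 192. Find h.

Write out the shoelace sum; only the two edges meeting at J involve h:
2·Area = [((-8)·(-11) − h·(-5)) + (h·(-1) − 8·(-11))] + 200
       = 4·h + 376 = 384
⇒ h = 2.

2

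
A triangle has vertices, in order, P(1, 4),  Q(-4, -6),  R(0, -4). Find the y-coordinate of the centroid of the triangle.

-2

Apply Gauss's area formula. First the cross-terms c_i = x_i·y_{i+1} − x_{i+1}·y_i:
  10, 16, 4  ⇒  2A = 30, A = 15.
Then Σ (y_i + y_{i+1})·c_i = -180, so ȳ = -180 / (6·15) = -2.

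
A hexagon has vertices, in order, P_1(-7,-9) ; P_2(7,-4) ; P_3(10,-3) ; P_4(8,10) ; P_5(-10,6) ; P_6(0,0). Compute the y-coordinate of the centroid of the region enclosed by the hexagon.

320/191

Apply the surveyor's formula. First the cross-terms c_i = x_i·y_{i+1} − x_{i+1}·y_i:
  91, 19, 124, 148, 0, 0  ⇒  2A = 382, A = 191.
Then Σ (y_i + y_{i+1})·c_i = 1920, so ȳ = 1920 / (6·191) = 320/191.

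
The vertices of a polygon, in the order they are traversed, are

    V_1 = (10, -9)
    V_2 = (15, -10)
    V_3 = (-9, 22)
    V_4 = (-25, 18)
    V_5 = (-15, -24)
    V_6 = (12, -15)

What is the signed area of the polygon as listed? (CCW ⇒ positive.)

1044

Apply the shoelace formula: 2A = Σ (x_i·y_{i+1} − x_{i+1}·y_i), indices taken mod 6.
Σ = (35) + (240) + (388) + (870) + (513) + (42) = 2088
Signed area = Σ/2 = 1044 (positive ⇒ counter-clockwise traversal).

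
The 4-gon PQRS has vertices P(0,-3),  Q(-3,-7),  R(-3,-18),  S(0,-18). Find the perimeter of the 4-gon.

34

|PQ| = √((-3)² + (-4)²) = √25 = 5
|QR| = √((0)² + (-11)²) = √121 = 11
|RS| = √((3)² + (0)²) = √9 = 3
|SP| = √((0)² + (15)²) = √225 = 15
Perimeter = 5 + 11 + 3 + 15 = 34.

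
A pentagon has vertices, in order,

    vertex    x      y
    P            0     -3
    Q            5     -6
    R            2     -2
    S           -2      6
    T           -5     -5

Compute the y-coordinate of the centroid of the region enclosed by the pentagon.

-199/240

Apply the shoelace (surveyor's) formula. First the cross-terms c_i = x_i·y_{i+1} − x_{i+1}·y_i:
  15, 2, 8, 40, 15  ⇒  2A = 80, A = 40.
Then Σ (y_i + y_{i+1})·c_i = -199, so ȳ = -199 / (6·40) = -199/240.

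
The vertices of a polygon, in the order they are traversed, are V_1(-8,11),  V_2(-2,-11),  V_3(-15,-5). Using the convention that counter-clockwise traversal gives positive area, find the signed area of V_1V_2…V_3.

-125

Σ = (110) + (-155) + (-205) = -250
Signed area = Σ/2 = -125 (negative ⇒ clockwise traversal).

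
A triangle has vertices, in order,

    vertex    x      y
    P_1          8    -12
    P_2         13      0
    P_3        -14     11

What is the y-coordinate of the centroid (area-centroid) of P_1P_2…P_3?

Apply the surveyor's formula. First the cross-terms c_i = x_i·y_{i+1} − x_{i+1}·y_i:
  156, 143, 80  ⇒  2A = 379, A = 189.5.
Then Σ (y_i + y_{i+1})·c_i = -379, so ȳ = -379 / (6·189.5) = -1/3.

-1/3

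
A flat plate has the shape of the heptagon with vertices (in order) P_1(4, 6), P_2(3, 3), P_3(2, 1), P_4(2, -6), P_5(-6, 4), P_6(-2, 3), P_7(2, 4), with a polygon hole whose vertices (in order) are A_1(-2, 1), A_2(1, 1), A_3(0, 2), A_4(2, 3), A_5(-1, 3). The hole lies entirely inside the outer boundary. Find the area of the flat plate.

Outer boundary:
Cross-terms: -6, -3, -14, -28, -10, -14, -4  ⇒  Σ = -79
Area = |Σ|/2 = 39.5.
Hole:
Apply the surveyor's formula: 2A = Σ (x_i·y_{i+1} − x_{i+1}·y_i), indices taken mod 5.
Σ = (-3) + (2) + (-4) + (9) + (5) = 9
Area = |Σ|/2 = 4.5.
Net area = 39.5 − 4.5 = 35.

35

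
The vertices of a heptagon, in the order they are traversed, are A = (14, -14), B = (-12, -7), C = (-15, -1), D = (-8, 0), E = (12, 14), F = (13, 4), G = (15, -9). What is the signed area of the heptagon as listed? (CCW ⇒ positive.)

Apply the shoelace (surveyor's) formula: 2A = Σ (x_i·y_{i+1} − x_{i+1}·y_i), indices taken mod 7.
Σ = (-266) + (-93) + (-8) + (-112) + (-134) + (-177) + (-84) = -874
Signed area = Σ/2 = -437 (negative ⇒ clockwise traversal).

-437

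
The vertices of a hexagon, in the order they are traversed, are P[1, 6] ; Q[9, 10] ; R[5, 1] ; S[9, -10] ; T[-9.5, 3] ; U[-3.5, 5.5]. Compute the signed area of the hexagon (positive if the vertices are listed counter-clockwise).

-140.125

P→Q: (1)(10) − (9)(6) = -44
Q→R: (9)(1) − (5)(10) = -41
R→S: (5)(-10) − (9)(1) = -59
S→T: (9)(3) − (-9.5)(-10) = -68
T→U: (-9.5)(5.5) − (-3.5)(3) = -41.75
U→P: (-3.5)(6) − (1)(5.5) = -26.5
Σ = -280.25
Signed area = Σ/2 = -140.125 (negative ⇒ clockwise traversal).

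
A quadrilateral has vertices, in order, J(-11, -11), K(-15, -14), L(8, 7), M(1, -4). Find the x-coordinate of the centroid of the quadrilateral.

Apply the surveyor's formula. First the cross-terms c_i = x_i·y_{i+1} − x_{i+1}·y_i:
  -11, 7, -39, -55  ⇒  2A = -98, A = -49.
Then Σ (x_i + x_{i+1})·c_i = 436, so x̄ = 436 / (6·(-49)) = -218/147.

-218/147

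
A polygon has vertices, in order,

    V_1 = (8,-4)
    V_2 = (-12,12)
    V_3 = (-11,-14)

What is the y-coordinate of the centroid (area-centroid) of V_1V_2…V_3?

Apply the surveyor's formula. First the cross-terms c_i = x_i·y_{i+1} − x_{i+1}·y_i:
  48, 300, 156  ⇒  2A = 504, A = 252.
Then Σ (y_i + y_{i+1})·c_i = -3024, so ȳ = -3024 / (6·252) = -2.

-2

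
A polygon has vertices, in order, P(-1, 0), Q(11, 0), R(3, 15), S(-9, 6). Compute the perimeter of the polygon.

|PQ| = √((12)² + (0)²) = √144 = 12
|QR| = √((-8)² + (15)²) = √289 = 17
|RS| = √((-12)² + (-9)²) = √225 = 15
|SP| = √((8)² + (-6)²) = √100 = 10
Perimeter = 12 + 17 + 15 + 10 = 54.

54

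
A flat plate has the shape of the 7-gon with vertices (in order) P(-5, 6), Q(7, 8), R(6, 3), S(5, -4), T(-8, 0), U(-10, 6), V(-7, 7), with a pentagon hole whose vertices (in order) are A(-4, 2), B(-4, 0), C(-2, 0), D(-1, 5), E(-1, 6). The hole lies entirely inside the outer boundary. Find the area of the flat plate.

122

Outer boundary:
Apply the surveyor's formula: 2A = Σ (x_i·y_{i+1} − x_{i+1}·y_i), indices taken mod 7.
Σ = (-82) + (-27) + (-39) + (-32) + (-48) + (-28) + (-7) = -263
Area = |Σ|/2 = 131.5.
Hole:
Apply the shoelace formula: 2A = Σ (x_i·y_{i+1} − x_{i+1}·y_i), indices taken mod 5.
Σ = (8) + (0) + (-10) + (-1) + (22) = 19
Area = |Σ|/2 = 9.5.
Net area = 131.5 − 9.5 = 122.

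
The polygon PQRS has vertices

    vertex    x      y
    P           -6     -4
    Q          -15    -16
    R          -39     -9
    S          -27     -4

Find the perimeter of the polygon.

74

|PQ| = √((-9)² + (-12)²) = √225 = 15
|QR| = √((-24)² + (7)²) = √625 = 25
|RS| = √((12)² + (5)²) = √169 = 13
|SP| = √((21)² + (0)²) = √441 = 21
Perimeter = 15 + 25 + 13 + 21 = 74.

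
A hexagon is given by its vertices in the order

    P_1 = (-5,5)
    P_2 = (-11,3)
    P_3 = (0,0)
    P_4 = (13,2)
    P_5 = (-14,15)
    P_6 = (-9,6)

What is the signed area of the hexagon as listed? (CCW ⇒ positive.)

149.5

Apply the shoelace formula: 2A = Σ (x_i·y_{i+1} − x_{i+1}·y_i), indices taken mod 6.
Σ = (40) + (0) + (0) + (223) + (51) + (-15) = 299
Signed area = Σ/2 = 149.5 (positive ⇒ counter-clockwise traversal).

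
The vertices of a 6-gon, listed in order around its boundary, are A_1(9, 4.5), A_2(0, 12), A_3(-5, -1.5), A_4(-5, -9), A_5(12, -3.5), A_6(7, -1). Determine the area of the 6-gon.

Apply the shoelace (surveyor's) formula: 2A = Σ (x_i·y_{i+1} − x_{i+1}·y_i), indices taken mod 6.
Cross-terms: 108, 60, 37.5, 125.5, 12.5, 40.5  ⇒  Σ = 384
Area = |Σ|/2 = 192.

192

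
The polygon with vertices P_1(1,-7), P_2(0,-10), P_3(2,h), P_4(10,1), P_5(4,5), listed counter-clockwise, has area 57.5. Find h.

Write out the shoelace sum; only the two edges meeting at P_3 involve h:
2·Area = [(0·h − 2·(-10)) + (2·1 − 10·h)] + 3
       = -10·h + 25 = 115
⇒ h = -9.

-9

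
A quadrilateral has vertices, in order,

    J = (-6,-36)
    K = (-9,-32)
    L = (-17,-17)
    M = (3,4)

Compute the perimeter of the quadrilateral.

|JK| = √((-3)² + (4)²) = √25 = 5
|KL| = √((-8)² + (15)²) = √289 = 17
|LM| = √((20)² + (21)²) = √841 = 29
|MJ| = √((-9)² + (-40)²) = √1681 = 41
Perimeter = 5 + 17 + 29 + 41 = 92.

92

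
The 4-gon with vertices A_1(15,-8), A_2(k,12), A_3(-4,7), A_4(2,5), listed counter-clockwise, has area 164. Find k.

Write out the shoelace sum; only the two edges meeting at A_2 involve k:
2·Area = [(15·12 − k·(-8)) + (k·7 − (-4)·12)] + -125
       = 15·k + 103 = 328
⇒ k = 15.

15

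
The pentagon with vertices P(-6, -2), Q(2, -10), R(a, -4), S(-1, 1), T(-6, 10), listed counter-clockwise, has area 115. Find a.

Write out the shoelace sum; only the two edges meeting at R involve a:
2·Area = [(2·(-4) − a·(-10)) + (a·1 − (-1)·(-4))] + 132
       = 11·a + 120 = 230
⇒ a = 10.

10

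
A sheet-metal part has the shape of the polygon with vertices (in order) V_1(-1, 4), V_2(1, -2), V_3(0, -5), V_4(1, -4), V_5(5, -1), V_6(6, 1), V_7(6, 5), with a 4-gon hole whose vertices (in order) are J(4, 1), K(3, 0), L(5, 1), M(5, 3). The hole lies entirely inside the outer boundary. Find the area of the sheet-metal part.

39

Outer boundary:
Apply the shoelace (surveyor's) formula: 2A = Σ (x_i·y_{i+1} − x_{i+1}·y_i), indices taken mod 7.
V_1→V_2: (-1)(-2) − (1)(4) = -2
V_2→V_3: (1)(-5) − (0)(-2) = -5
V_3→V_4: (0)(-4) − (1)(-5) = 5
V_4→V_5: (1)(-1) − (5)(-4) = 19
V_5→V_6: (5)(1) − (6)(-1) = 11
V_6→V_7: (6)(5) − (6)(1) = 24
V_7→V_1: (6)(4) − (-1)(5) = 29
Σ = 81
Area = |Σ|/2 = 40.5.
Hole:
Cross-terms: -3, 3, 10, -7  ⇒  Σ = 3
Area = |Σ|/2 = 1.5.
Net area = 40.5 − 1.5 = 39.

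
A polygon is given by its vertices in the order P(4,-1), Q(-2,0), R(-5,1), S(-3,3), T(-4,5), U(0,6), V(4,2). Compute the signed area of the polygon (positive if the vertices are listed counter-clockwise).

Cross-terms: -2, -2, -12, -3, -24, -24, -12  ⇒  Σ = -79
Signed area = Σ/2 = -39.5 (negative ⇒ clockwise traversal).

-39.5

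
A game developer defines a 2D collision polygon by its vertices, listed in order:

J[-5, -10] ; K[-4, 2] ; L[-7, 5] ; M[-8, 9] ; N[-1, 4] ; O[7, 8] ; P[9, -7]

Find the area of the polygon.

Apply the surveyor's formula: 2A = Σ (x_i·y_{i+1} − x_{i+1}·y_i), indices taken mod 7.
Σ = (-50) + (-6) + (-23) + (-23) + (-36) + (-121) + (-125) = -384
Area = |Σ|/2 = 192.

192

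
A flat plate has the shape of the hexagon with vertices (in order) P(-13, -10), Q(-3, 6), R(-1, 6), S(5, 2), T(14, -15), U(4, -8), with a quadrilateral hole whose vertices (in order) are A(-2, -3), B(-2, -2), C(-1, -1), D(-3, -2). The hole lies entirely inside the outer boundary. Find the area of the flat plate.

224.5

Outer boundary:
Apply Gauss's area formula: 2A = Σ (x_i·y_{i+1} − x_{i+1}·y_i), indices taken mod 6.
Cross-terms: -108, -12, -32, -103, -52, -144  ⇒  Σ = -451
Area = |Σ|/2 = 225.5.
Hole:
A→B: (-2)(-2) − (-2)(-3) = -2
B→C: (-2)(-1) − (-1)(-2) = 0
C→D: (-1)(-2) − (-3)(-1) = -1
D→A: (-3)(-3) − (-2)(-2) = 5
Σ = 2
Area = |Σ|/2 = 1.
Net area = 225.5 − 1 = 224.5.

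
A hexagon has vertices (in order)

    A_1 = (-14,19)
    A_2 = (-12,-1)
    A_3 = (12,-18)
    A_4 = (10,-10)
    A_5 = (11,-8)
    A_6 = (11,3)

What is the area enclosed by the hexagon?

466

Apply Gauss's area formula: 2A = Σ (x_i·y_{i+1} − x_{i+1}·y_i), indices taken mod 6.
A_1→A_2: (-14)(-1) − (-12)(19) = 242
A_2→A_3: (-12)(-18) − (12)(-1) = 228
A_3→A_4: (12)(-10) − (10)(-18) = 60
A_4→A_5: (10)(-8) − (11)(-10) = 30
A_5→A_6: (11)(3) − (11)(-8) = 121
A_6→A_1: (11)(19) − (-14)(3) = 251
Σ = 932
Area = |Σ|/2 = 466.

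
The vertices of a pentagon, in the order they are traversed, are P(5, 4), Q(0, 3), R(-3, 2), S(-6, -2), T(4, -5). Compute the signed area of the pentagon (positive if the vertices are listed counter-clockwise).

Apply Gauss's area formula: 2A = Σ (x_i·y_{i+1} − x_{i+1}·y_i), indices taken mod 5.
Cross-terms: 15, 9, 18, 38, 41  ⇒  Σ = 121
Signed area = Σ/2 = 60.5 (positive ⇒ counter-clockwise traversal).

60.5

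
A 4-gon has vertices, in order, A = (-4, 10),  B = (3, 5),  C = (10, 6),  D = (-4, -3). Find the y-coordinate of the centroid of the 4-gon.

53/15

Apply Gauss's area formula. First the cross-terms c_i = x_i·y_{i+1} − x_{i+1}·y_i:
  -50, -32, -6, -52  ⇒  2A = -140, A = -70.
Then Σ (y_i + y_{i+1})·c_i = -1484, so ȳ = -1484 / (6·(-70)) = 53/15.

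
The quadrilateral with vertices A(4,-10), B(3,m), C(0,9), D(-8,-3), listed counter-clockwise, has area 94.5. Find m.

The doubled signed area Σ (x_i y_{i+1} − x_{i+1} y_i) is linear in m.
With m=0 it equals 221; the coefficient of m is 4 (from the two edges through B).
So 4·m + 221 = 2·94.5 = 189 ⇒ m = -8.

-8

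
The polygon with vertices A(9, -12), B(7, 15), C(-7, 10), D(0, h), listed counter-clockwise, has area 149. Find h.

6

Write out the shoelace sum; only the two edges meeting at D involve h:
2·Area = [((-7)·h − 0·10) + (0·(-12) − 9·h)] + 394
       = -16·h + 394 = 298
⇒ h = 6.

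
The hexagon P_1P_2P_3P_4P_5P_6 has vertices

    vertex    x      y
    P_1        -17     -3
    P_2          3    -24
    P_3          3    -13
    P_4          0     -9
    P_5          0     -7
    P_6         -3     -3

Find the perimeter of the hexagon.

66

|P_1P_2| = √((20)² + (-21)²) = √841 = 29
|P_2P_3| = √((0)² + (11)²) = √121 = 11
|P_3P_4| = √((-3)² + (4)²) = √25 = 5
|P_4P_5| = √((0)² + (2)²) = √4 = 2
|P_5P_6| = √((-3)² + (4)²) = √25 = 5
|P_6P_1| = √((-14)² + (0)²) = √196 = 14
Perimeter = 29 + 11 + 5 + 2 + 5 + 14 = 66.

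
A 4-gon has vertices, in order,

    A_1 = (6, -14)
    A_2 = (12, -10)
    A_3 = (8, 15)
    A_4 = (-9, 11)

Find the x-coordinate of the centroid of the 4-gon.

107/31

Apply the shoelace formula. First the cross-terms c_i = x_i·y_{i+1} − x_{i+1}·y_i:
  108, 260, 223, 60  ⇒  2A = 651, A = 325.5.
Then Σ (x_i + x_{i+1})·c_i = 6741, so x̄ = 6741 / (6·325.5) = 107/31.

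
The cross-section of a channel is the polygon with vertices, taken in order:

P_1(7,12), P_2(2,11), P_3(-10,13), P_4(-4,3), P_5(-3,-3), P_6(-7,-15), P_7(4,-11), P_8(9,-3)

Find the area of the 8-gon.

304.5

Apply the shoelace (surveyor's) formula: 2A = Σ (x_i·y_{i+1} − x_{i+1}·y_i), indices taken mod 8.
Cross-terms: 53, 136, 22, 21, 24, 137, 87, 129  ⇒  Σ = 609
Area = |Σ|/2 = 304.5.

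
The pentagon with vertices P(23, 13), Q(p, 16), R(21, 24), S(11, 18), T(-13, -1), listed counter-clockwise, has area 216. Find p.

The doubled signed area Σ (x_i y_{i+1} − x_{i+1} y_i) is linear in p.
With p=0 it equals 223; the coefficient of p is 11 (from the two edges through Q).
So 11·p + 223 = 2·216 = 432 ⇒ p = 19.

19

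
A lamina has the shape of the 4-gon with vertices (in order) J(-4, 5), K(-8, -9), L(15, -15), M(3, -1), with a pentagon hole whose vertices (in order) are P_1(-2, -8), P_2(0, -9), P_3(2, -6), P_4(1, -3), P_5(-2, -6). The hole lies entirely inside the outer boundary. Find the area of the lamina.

172

Outer boundary:
Σ = (76) + (255) + (30) + (11) = 372
Area = |Σ|/2 = 186.
Hole:
Apply the shoelace formula: 2A = Σ (x_i·y_{i+1} − x_{i+1}·y_i), indices taken mod 5.
P_1→P_2: (-2)(-9) − (0)(-8) = 18
P_2→P_3: (0)(-6) − (2)(-9) = 18
P_3→P_4: (2)(-3) − (1)(-6) = 0
P_4→P_5: (1)(-6) − (-2)(-3) = -12
P_5→P_1: (-2)(-8) − (-2)(-6) = 4
Σ = 28
Area = |Σ|/2 = 14.
Net area = 186 − 14 = 172.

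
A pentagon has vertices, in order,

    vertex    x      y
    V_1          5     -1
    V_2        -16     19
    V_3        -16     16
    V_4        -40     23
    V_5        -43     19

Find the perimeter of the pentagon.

114

|V_1V_2| = √((-21)² + (20)²) = √841 = 29
|V_2V_3| = √((0)² + (-3)²) = √9 = 3
|V_3V_4| = √((-24)² + (7)²) = √625 = 25
|V_4V_5| = √((-3)² + (-4)²) = √25 = 5
|V_5V_1| = √((48)² + (-20)²) = √2704 = 52
Perimeter = 29 + 3 + 25 + 5 + 52 = 114.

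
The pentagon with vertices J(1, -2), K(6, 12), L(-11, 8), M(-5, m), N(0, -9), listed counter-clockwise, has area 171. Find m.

-4

Write out the shoelace sum; only the two edges meeting at M involve m:
2·Area = [((-11)·m − (-5)·8) + ((-5)·(-9) − 0·m)] + 213
       = -11·m + 298 = 342
⇒ m = -4.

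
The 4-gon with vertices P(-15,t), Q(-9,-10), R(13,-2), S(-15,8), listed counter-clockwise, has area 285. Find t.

-13

Write out the shoelace sum; only the two edges meeting at P involve t:
2·Area = [((-15)·t − (-15)·8) + ((-15)·(-10) − (-9)·t)] + 222
       = -6·t + 492 = 570
⇒ t = -13.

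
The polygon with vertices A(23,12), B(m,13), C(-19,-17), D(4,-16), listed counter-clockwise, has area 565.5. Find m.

The doubled signed area Σ (x_i y_{i+1} − x_{i+1} y_i) is linear in m.
With m=0 it equals 1334; the coefficient of m is -29 (from the two edges through B).
So -29·m + 1334 = 2·565.5 = 1131 ⇒ m = 7.

7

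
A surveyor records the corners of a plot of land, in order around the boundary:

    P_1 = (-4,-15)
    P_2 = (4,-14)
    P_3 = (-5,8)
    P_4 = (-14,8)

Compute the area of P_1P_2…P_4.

196

Cross-terms: 116, -38, 72, 242  ⇒  Σ = 392
Area = |Σ|/2 = 196.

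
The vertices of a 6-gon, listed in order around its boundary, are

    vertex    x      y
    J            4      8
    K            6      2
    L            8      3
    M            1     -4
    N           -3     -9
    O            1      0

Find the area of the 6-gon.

Cross-terms: -40, 2, -35, -21, 9, 8  ⇒  Σ = -77
Area = |Σ|/2 = 38.5.

38.5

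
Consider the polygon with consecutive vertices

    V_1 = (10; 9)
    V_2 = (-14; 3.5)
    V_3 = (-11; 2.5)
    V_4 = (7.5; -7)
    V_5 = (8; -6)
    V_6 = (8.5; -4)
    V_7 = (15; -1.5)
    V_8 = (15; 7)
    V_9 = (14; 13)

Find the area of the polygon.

Apply the shoelace formula: 2A = Σ (x_i·y_{i+1} − x_{i+1}·y_i), indices taken mod 9.
Σ = (161) + (3.5) + (58.25) + (11) + (19) + (47.25) + (127.5) + (97) + (-4) = 520.5
Area = |Σ|/2 = 260.25.

260.25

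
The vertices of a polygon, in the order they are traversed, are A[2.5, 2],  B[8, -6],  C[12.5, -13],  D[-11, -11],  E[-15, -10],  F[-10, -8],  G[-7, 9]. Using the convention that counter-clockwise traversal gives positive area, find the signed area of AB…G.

-279

Apply the shoelace (surveyor's) formula: 2A = Σ (x_i·y_{i+1} − x_{i+1}·y_i), indices taken mod 7.
Cross-terms: -31, -29, -280.5, -55, 20, -146, -36.5  ⇒  Σ = -558
Signed area = Σ/2 = -279 (negative ⇒ clockwise traversal).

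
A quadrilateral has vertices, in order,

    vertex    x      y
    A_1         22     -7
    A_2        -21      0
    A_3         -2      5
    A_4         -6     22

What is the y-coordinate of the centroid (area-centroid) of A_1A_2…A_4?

Apply the surveyor's formula. First the cross-terms c_i = x_i·y_{i+1} − x_{i+1}·y_i:
  -147, -105, -14, -442  ⇒  2A = -708, A = -354.
Then Σ (y_i + y_{i+1})·c_i = -6504, so ȳ = -6504 / (6·(-354)) = 542/177.

542/177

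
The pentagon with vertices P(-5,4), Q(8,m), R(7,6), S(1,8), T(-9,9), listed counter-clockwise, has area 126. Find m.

-8

Write out the shoelace sum; only the two edges meeting at Q involve m:
2·Area = [((-5)·m − 8·4) + (8·6 − 7·m)] + 140
       = -12·m + 156 = 252
⇒ m = -8.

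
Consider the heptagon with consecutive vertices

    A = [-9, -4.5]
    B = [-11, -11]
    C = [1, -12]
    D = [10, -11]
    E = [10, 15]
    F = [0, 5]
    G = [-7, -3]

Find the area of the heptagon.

Apply the surveyor's formula: 2A = Σ (x_i·y_{i+1} − x_{i+1}·y_i), indices taken mod 7.
Cross-terms: 49.5, 143, 109, 260, 50, 35, 4.5  ⇒  Σ = 651
Area = |Σ|/2 = 325.5.

325.5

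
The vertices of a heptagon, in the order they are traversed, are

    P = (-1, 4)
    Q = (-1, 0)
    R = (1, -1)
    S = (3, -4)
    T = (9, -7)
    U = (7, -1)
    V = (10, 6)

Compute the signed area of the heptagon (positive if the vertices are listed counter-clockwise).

Cross-terms: 4, 1, -1, 15, 40, 52, 46  ⇒  Σ = 157
Signed area = Σ/2 = 78.5 (positive ⇒ counter-clockwise traversal).

78.5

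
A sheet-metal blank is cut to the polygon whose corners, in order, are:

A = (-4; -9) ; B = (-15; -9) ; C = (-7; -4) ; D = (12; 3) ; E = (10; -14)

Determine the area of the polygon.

209.5

Apply the shoelace formula: 2A = Σ (x_i·y_{i+1} − x_{i+1}·y_i), indices taken mod 5.
Cross-terms: -99, -3, 27, -198, -146  ⇒  Σ = -419
Area = |Σ|/2 = 209.5.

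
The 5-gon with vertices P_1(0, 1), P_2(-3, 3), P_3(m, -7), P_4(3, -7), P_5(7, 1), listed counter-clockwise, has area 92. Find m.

The doubled signed area Σ (x_i y_{i+1} − x_{i+1} y_i) is linear in m.
With m=0 it equals 104; the coefficient of m is -10 (from the two edges through P_3).
So -10·m + 104 = 2·92 = 184 ⇒ m = -8.

-8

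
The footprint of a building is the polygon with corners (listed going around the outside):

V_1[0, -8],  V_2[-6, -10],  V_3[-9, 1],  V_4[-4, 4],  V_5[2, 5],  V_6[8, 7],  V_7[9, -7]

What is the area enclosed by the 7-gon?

Apply the shoelace (surveyor's) formula: 2A = Σ (x_i·y_{i+1} − x_{i+1}·y_i), indices taken mod 7.
V_1→V_2: (0)(-10) − (-6)(-8) = -48
V_2→V_3: (-6)(1) − (-9)(-10) = -96
V_3→V_4: (-9)(4) − (-4)(1) = -32
V_4→V_5: (-4)(5) − (2)(4) = -28
V_5→V_6: (2)(7) − (8)(5) = -26
V_6→V_7: (8)(-7) − (9)(7) = -119
V_7→V_1: (9)(-8) − (0)(-7) = -72
Σ = -421
Area = |Σ|/2 = 210.5.

210.5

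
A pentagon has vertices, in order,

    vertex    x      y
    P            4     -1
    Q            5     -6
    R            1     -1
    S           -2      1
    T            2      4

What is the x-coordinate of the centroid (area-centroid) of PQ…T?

Apply Gauss's area formula. First the cross-terms c_i = x_i·y_{i+1} − x_{i+1}·y_i:
  -19, 1, -1, -10, -18  ⇒  2A = -47, A = -23.5.
Then Σ (x_i + x_{i+1})·c_i = -272, so x̄ = -272 / (6·(-23.5)) = 272/141.

272/141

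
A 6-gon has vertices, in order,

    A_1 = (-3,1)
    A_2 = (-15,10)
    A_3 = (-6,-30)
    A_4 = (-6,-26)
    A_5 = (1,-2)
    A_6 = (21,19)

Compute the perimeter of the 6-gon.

144

|A_1A_2| = √((-12)² + (9)²) = √225 = 15
|A_2A_3| = √((9)² + (-40)²) = √1681 = 41
|A_3A_4| = √((0)² + (4)²) = √16 = 4
|A_4A_5| = √((7)² + (24)²) = √625 = 25
|A_5A_6| = √((20)² + (21)²) = √841 = 29
|A_6A_1| = √((-24)² + (-18)²) = √900 = 30
Perimeter = 15 + 41 + 4 + 25 + 29 + 30 = 144.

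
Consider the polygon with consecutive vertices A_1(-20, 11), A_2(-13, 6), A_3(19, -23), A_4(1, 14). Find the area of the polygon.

Σ = (23) + (185) + (289) + (291) = 788
Area = |Σ|/2 = 394.

394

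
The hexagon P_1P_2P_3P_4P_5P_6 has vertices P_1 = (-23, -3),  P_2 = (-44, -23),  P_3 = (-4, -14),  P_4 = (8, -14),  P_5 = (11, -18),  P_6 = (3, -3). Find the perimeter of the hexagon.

|P_1P_2| = √((-21)² + (-20)²) = √841 = 29
|P_2P_3| = √((40)² + (9)²) = √1681 = 41
|P_3P_4| = √((12)² + (0)²) = √144 = 12
|P_4P_5| = √((3)² + (-4)²) = √25 = 5
|P_5P_6| = √((-8)² + (15)²) = √289 = 17
|P_6P_1| = √((-26)² + (0)²) = √676 = 26
Perimeter = 29 + 41 + 12 + 5 + 17 + 26 = 130.

130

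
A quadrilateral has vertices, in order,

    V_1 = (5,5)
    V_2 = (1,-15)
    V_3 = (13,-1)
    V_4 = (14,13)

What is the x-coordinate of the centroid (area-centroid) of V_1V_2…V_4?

1212/151

Apply the shoelace (surveyor's) formula. First the cross-terms c_i = x_i·y_{i+1} − x_{i+1}·y_i:
  -80, 194, 183, 5  ⇒  2A = 302, A = 151.
Then Σ (x_i + x_{i+1})·c_i = 7272, so x̄ = 7272 / (6·151) = 1212/151.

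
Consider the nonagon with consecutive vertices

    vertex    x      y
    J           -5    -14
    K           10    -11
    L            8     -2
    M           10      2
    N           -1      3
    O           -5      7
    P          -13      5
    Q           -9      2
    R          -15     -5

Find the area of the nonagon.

Σ = (195) + (68) + (36) + (32) + (8) + (66) + (19) + (75) + (185) = 684
Area = |Σ|/2 = 342.

342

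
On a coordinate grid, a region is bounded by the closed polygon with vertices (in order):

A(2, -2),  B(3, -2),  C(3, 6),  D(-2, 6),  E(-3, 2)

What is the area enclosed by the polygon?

Cross-terms: 2, 24, 30, 14, 2  ⇒  Σ = 72
Area = |Σ|/2 = 36.

36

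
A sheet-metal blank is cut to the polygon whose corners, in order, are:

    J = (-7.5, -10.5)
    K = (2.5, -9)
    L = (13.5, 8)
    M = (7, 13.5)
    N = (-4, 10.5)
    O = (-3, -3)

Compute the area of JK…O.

270.75

Apply the surveyor's formula: 2A = Σ (x_i·y_{i+1} − x_{i+1}·y_i), indices taken mod 6.
Σ = (93.75) + (141.5) + (126.25) + (127.5) + (43.5) + (9) = 541.5
Area = |Σ|/2 = 270.75.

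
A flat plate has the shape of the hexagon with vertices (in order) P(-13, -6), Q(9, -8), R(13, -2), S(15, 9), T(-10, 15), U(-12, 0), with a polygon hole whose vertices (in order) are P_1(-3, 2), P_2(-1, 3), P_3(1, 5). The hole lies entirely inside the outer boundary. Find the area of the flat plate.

Outer boundary:
Cross-terms: 158, 86, 147, 315, 180, 72  ⇒  Σ = 958
Area = |Σ|/2 = 479.
Hole:
Apply the shoelace (surveyor's) formula: 2A = Σ (x_i·y_{i+1} − x_{i+1}·y_i), indices taken mod 3.
Cross-terms: -7, -8, 17  ⇒  Σ = 2
Area = |Σ|/2 = 1.
Net area = 479 − 1 = 478.

478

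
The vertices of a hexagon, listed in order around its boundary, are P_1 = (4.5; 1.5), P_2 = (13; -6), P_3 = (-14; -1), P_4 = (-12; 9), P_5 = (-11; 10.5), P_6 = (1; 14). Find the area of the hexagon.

267.25

Apply Gauss's area formula: 2A = Σ (x_i·y_{i+1} − x_{i+1}·y_i), indices taken mod 6.
Σ = (-46.5) + (-97) + (-138) + (-27) + (-164.5) + (-61.5) = -534.5
Area = |Σ|/2 = 267.25.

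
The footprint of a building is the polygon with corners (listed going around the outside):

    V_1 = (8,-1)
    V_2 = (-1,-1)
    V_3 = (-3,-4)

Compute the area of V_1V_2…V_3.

Apply the surveyor's formula: 2A = Σ (x_i·y_{i+1} − x_{i+1}·y_i), indices taken mod 3.
Cross-terms: -9, 1, 35  ⇒  Σ = 27
Area = |Σ|/2 = 13.5.

13.5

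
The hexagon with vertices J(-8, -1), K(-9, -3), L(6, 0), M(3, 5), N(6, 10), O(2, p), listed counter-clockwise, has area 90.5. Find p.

Write out the shoelace sum; only the two edges meeting at O involve p:
2·Area = [(6·p − 2·10) + (2·(-1) − (-8)·p)] + 63
       = 14·p + 41 = 181
⇒ p = 10.

10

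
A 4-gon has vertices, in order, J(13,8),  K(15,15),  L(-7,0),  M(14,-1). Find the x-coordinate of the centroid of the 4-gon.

Apply the surveyor's formula. First the cross-terms c_i = x_i·y_{i+1} − x_{i+1}·y_i:
  75, 105, 7, 125  ⇒  2A = 312, A = 156.
Then Σ (x_i + x_{i+1})·c_i = 6364, so x̄ = 6364 / (6·156) = 1591/234.

1591/234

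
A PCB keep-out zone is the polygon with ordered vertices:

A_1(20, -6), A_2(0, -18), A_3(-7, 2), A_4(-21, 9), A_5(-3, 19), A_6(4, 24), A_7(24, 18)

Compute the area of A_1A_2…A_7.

1017.5

Apply Gauss's area formula: 2A = Σ (x_i·y_{i+1} − x_{i+1}·y_i), indices taken mod 7.
Σ = (-360) + (-126) + (-21) + (-372) + (-148) + (-504) + (-504) = -2035
Area = |Σ|/2 = 1017.5.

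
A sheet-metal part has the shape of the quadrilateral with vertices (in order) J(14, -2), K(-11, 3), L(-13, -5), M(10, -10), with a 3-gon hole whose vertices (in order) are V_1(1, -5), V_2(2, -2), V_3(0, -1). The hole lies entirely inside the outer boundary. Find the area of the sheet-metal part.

Outer boundary:
Σ = (20) + (94) + (180) + (120) = 414
Area = |Σ|/2 = 207.
Hole:
Apply the shoelace formula: 2A = Σ (x_i·y_{i+1} − x_{i+1}·y_i), indices taken mod 3.
Σ = (8) + (-2) + (1) = 7
Area = |Σ|/2 = 3.5.
Net area = 207 − 3.5 = 203.5.

203.5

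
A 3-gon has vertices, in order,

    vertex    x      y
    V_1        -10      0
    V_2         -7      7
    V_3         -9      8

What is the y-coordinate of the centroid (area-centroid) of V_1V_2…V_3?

5

Apply Gauss's area formula. First the cross-terms c_i = x_i·y_{i+1} − x_{i+1}·y_i:
  -70, 7, 80  ⇒  2A = 17, A = 8.5.
Then Σ (y_i + y_{i+1})·c_i = 255, so ȳ = 255 / (6·8.5) = 5.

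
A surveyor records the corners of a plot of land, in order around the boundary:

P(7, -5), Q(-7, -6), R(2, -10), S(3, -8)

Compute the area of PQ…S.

30

Σ = (-77) + (82) + (14) + (41) = 60
Area = |Σ|/2 = 30.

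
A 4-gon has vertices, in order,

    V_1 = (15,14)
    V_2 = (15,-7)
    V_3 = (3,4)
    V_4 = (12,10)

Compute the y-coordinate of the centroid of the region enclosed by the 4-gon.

Apply the shoelace (surveyor's) formula. First the cross-terms c_i = x_i·y_{i+1} − x_{i+1}·y_i:
  -315, 81, -18, 18  ⇒  2A = -234, A = -117.
Then Σ (y_i + y_{i+1})·c_i = -2268, so ȳ = -2268 / (6·(-117)) = 42/13.

42/13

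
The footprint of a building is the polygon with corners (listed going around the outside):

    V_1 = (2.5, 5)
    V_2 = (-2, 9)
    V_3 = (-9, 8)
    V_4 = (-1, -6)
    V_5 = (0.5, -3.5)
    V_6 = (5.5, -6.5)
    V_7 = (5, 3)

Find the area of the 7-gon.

Apply the shoelace (surveyor's) formula: 2A = Σ (x_i·y_{i+1} − x_{i+1}·y_i), indices taken mod 7.
Cross-terms: 32.5, 65, 62, 6.5, 16, 49, 17.5  ⇒  Σ = 248.5
Area = |Σ|/2 = 124.25.

124.25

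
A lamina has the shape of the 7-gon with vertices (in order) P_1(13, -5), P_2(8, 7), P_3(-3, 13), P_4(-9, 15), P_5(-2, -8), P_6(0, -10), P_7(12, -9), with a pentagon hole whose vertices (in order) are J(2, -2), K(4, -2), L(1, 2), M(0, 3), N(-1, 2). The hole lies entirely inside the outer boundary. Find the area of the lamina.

304.5

Outer boundary:
Σ = (131) + (125) + (72) + (102) + (20) + (120) + (57) = 627
Area = |Σ|/2 = 313.5.
Hole:
Σ = (4) + (10) + (3) + (3) + (-2) = 18
Area = |Σ|/2 = 9.
Net area = 313.5 − 9 = 304.5.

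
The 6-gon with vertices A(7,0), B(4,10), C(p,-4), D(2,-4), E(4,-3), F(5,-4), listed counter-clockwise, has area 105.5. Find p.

-8

Write out the shoelace sum; only the two edges meeting at C involve p:
2·Area = [(4·(-4) − p·10) + (p·(-4) − 2·(-4))] + 107
       = -14·p + 99 = 211
⇒ p = -8.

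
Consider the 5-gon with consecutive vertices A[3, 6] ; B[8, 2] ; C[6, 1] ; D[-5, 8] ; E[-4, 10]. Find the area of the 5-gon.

32.5

Apply the shoelace (surveyor's) formula: 2A = Σ (x_i·y_{i+1} − x_{i+1}·y_i), indices taken mod 5.
Cross-terms: -42, -4, 53, -18, -54  ⇒  Σ = -65
Area = |Σ|/2 = 32.5.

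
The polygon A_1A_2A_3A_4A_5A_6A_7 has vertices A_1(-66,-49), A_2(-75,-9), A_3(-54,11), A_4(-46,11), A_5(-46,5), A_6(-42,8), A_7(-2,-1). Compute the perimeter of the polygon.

210

|A_1A_2| = √((-9)² + (40)²) = √1681 = 41
|A_2A_3| = √((21)² + (20)²) = √841 = 29
|A_3A_4| = √((8)² + (0)²) = √64 = 8
|A_4A_5| = √((0)² + (-6)²) = √36 = 6
|A_5A_6| = √((4)² + (3)²) = √25 = 5
|A_6A_7| = √((40)² + (-9)²) = √1681 = 41
|A_7A_1| = √((-64)² + (-48)²) = √6400 = 80
Perimeter = 41 + 29 + 8 + 6 + 5 + 41 + 80 = 210.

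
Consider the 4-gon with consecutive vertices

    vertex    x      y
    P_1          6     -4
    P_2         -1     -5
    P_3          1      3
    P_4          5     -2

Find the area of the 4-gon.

28.5

Cross-terms: -34, 2, -17, -8  ⇒  Σ = -57
Area = |Σ|/2 = 28.5.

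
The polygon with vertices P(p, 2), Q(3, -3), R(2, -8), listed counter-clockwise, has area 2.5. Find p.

5

The doubled signed area Σ (x_i y_{i+1} − x_{i+1} y_i) is linear in p.
With p=0 it equals -20; the coefficient of p is 5 (from the two edges through P).
So 5·p + -20 = 2·2.5 = 5 ⇒ p = 5.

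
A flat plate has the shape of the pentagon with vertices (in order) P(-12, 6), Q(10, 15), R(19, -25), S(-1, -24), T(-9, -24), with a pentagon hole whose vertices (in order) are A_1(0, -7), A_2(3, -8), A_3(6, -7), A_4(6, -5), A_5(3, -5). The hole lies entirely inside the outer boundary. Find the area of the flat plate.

Outer boundary:
Cross-terms: -240, -535, -481, -192, -342  ⇒  Σ = -1790
Area = |Σ|/2 = 895.
Hole:
Apply the shoelace formula: 2A = Σ (x_i·y_{i+1} − x_{i+1}·y_i), indices taken mod 5.
Σ = (21) + (27) + (12) + (-15) + (-21) = 24
Area = |Σ|/2 = 12.
Net area = 895 − 12 = 883.

883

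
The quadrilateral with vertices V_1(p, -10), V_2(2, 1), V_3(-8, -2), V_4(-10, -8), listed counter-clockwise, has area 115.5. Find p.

The doubled signed area Σ (x_i y_{i+1} − x_{i+1} y_i) is linear in p.
With p=0 it equals 168; the coefficient of p is 9 (from the two edges through V_1).
So 9·p + 168 = 2·115.5 = 231 ⇒ p = 7.

7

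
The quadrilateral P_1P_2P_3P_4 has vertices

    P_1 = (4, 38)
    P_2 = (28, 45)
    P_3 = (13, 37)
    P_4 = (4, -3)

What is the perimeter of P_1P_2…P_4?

124

|P_1P_2| = √((24)² + (7)²) = √625 = 25
|P_2P_3| = √((-15)² + (-8)²) = √289 = 17
|P_3P_4| = √((-9)² + (-40)²) = √1681 = 41
|P_4P_1| = √((0)² + (41)²) = √1681 = 41
Perimeter = 25 + 17 + 41 + 41 = 124.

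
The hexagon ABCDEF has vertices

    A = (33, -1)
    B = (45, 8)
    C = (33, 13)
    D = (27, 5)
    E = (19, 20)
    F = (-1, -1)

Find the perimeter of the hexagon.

118

|AB| = √((12)² + (9)²) = √225 = 15
|BC| = √((-12)² + (5)²) = √169 = 13
|CD| = √((-6)² + (-8)²) = √100 = 10
|DE| = √((-8)² + (15)²) = √289 = 17
|EF| = √((-20)² + (-21)²) = √841 = 29
|FA| = √((34)² + (0)²) = √1156 = 34
Perimeter = 15 + 13 + 10 + 17 + 29 + 34 = 118.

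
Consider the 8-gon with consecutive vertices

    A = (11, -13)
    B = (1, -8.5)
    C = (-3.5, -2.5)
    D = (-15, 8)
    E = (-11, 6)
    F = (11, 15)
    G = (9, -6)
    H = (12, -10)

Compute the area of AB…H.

338.125

Apply the shoelace (surveyor's) formula: 2A = Σ (x_i·y_{i+1} − x_{i+1}·y_i), indices taken mod 8.
Σ = (-80.5) + (-32.25) + (-65.5) + (-2) + (-231) + (-201) + (-18) + (-46) = -676.25
Area = |Σ|/2 = 338.125.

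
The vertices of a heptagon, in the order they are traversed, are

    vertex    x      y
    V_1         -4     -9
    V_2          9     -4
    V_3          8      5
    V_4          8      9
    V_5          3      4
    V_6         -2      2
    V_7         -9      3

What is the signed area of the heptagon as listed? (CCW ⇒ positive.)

165

Σ = (97) + (77) + (32) + (5) + (14) + (12) + (93) = 330
Signed area = Σ/2 = 165 (positive ⇒ counter-clockwise traversal).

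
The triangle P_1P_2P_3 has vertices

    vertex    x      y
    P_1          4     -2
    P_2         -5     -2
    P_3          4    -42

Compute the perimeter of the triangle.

90

|P_1P_2| = √((-9)² + (0)²) = √81 = 9
|P_2P_3| = √((9)² + (-40)²) = √1681 = 41
|P_3P_1| = √((0)² + (40)²) = √1600 = 40
Perimeter = 9 + 41 + 40 = 90.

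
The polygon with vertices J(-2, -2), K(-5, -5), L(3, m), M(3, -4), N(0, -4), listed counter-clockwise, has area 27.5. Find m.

-9

Write out the shoelace sum; only the two edges meeting at L involve m:
2·Area = [((-5)·m − 3·(-5)) + (3·(-4) − 3·m)] + -20
       = -8·m + -17 = 55
⇒ m = -9.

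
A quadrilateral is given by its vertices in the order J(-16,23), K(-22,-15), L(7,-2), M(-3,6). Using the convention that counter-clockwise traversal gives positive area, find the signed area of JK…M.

479

Apply the shoelace formula: 2A = Σ (x_i·y_{i+1} − x_{i+1}·y_i), indices taken mod 4.
Cross-terms: 746, 149, 36, 27  ⇒  Σ = 958
Signed area = Σ/2 = 479 (positive ⇒ counter-clockwise traversal).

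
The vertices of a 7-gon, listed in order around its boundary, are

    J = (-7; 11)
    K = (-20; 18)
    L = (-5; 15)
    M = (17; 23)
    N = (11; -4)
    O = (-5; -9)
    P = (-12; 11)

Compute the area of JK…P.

Apply the shoelace (surveyor's) formula: 2A = Σ (x_i·y_{i+1} − x_{i+1}·y_i), indices taken mod 7.
Σ = (94) + (-210) + (-370) + (-321) + (-119) + (-163) + (-55) = -1144
Area = |Σ|/2 = 572.

572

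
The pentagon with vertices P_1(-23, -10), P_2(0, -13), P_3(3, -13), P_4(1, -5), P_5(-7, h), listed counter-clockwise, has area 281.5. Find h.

Write out the shoelace sum; only the two edges meeting at P_5 involve h:
2·Area = [(1·h − (-7)·(-5)) + ((-7)·(-10) − (-23)·h)] + 336
       = 24·h + 371 = 563
⇒ h = 8.

8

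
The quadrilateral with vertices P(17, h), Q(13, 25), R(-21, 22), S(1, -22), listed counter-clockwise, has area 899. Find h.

21

Write out the shoelace sum; only the two edges meeting at P involve h:
2·Area = [(1·h − 17·(-22)) + (17·25 − 13·h)] + 1251
       = -12·h + 2050 = 1798
⇒ h = 21.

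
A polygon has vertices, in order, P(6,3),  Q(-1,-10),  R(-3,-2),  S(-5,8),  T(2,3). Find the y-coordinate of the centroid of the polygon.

Apply Gauss's area formula. First the cross-terms c_i = x_i·y_{i+1} − x_{i+1}·y_i:
  -57, -28, -34, -31, -12  ⇒  2A = -162, A = -81.
Then Σ (y_i + y_{i+1})·c_i = 118, so ȳ = 118 / (6·(-81)) = -59/243.

-59/243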